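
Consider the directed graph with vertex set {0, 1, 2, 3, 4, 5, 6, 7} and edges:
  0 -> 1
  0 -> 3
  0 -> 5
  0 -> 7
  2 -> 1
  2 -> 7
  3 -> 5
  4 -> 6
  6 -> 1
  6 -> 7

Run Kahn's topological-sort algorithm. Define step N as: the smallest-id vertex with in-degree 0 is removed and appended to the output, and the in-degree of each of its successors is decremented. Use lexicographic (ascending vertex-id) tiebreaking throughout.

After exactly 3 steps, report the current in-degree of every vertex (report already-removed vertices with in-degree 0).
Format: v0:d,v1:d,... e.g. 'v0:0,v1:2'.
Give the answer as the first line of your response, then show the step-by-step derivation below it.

v0:0,v1:1,v2:0,v3:0,v4:0,v5:0,v6:1,v7:1

step 1: output 0; order=[0]; indeg=(0,2,0,0,0,1,1,2)
step 2: output 2; order=[0,2]; indeg=(0,1,0,0,0,1,1,1)
step 3: output 3; order=[0,2,3]; indeg=(0,1,0,0,0,0,1,1)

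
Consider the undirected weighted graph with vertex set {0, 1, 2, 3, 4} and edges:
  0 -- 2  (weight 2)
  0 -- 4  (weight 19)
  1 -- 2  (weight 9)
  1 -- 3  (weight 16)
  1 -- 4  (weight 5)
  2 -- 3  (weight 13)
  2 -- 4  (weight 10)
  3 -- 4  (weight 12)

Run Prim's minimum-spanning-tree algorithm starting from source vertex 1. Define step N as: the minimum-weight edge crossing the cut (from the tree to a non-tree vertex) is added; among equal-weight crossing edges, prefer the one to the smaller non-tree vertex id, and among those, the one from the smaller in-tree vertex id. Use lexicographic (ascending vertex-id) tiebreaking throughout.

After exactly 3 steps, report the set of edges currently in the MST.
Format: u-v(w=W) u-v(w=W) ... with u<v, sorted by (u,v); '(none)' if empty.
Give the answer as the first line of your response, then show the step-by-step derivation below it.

0-2(w=2) 1-2(w=9) 1-4(w=5)

step 1: add edge 1-4 (w=5); MST = {1-4(w=5)}
step 2: add edge 1-2 (w=9); MST = {1-2(w=9) 1-4(w=5)}
step 3: add edge 0-2 (w=2); MST = {0-2(w=2) 1-2(w=9) 1-4(w=5)}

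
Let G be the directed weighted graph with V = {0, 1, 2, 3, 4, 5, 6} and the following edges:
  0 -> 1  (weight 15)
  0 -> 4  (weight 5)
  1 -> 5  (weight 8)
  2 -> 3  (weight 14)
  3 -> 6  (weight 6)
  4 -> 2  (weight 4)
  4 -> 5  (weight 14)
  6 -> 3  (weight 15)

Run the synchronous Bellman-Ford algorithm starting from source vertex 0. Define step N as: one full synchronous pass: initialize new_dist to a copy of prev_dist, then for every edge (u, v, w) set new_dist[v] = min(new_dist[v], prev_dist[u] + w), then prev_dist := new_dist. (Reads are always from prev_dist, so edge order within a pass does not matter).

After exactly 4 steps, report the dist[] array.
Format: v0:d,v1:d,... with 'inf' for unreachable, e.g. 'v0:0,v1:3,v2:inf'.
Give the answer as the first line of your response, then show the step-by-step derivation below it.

v0:0,v1:15,v2:9,v3:23,v4:5,v5:19,v6:29

step 1: dist = v0:0,v1:15,v2:inf,v3:inf,v4:5,v5:inf,v6:inf
step 2: dist = v0:0,v1:15,v2:9,v3:inf,v4:5,v5:19,v6:inf
step 3: dist = v0:0,v1:15,v2:9,v3:23,v4:5,v5:19,v6:inf
step 4: dist = v0:0,v1:15,v2:9,v3:23,v4:5,v5:19,v6:29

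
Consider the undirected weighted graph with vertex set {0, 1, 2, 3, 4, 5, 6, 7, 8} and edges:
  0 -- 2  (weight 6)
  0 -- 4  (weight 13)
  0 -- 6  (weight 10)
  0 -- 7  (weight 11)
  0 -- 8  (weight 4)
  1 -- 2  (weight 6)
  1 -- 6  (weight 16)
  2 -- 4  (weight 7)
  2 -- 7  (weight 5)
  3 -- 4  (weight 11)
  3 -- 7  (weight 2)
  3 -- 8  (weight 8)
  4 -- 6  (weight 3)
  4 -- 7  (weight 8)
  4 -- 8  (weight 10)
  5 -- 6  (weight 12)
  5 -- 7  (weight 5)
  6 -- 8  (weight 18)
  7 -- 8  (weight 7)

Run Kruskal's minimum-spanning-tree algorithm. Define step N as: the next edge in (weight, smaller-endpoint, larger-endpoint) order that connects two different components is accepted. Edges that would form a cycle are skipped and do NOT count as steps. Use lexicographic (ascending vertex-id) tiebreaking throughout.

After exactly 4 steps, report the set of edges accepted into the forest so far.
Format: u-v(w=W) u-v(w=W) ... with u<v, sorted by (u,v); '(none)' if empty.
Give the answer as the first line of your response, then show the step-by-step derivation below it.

0-8(w=4) 2-7(w=5) 3-7(w=2) 4-6(w=3)

step 1: add edge 3-7 (w=2); MST = {3-7(w=2)}
step 2: add edge 4-6 (w=3); MST = {3-7(w=2) 4-6(w=3)}
step 3: add edge 0-8 (w=4); MST = {0-8(w=4) 3-7(w=2) 4-6(w=3)}
step 4: add edge 2-7 (w=5); MST = {0-8(w=4) 2-7(w=5) 3-7(w=2) 4-6(w=3)}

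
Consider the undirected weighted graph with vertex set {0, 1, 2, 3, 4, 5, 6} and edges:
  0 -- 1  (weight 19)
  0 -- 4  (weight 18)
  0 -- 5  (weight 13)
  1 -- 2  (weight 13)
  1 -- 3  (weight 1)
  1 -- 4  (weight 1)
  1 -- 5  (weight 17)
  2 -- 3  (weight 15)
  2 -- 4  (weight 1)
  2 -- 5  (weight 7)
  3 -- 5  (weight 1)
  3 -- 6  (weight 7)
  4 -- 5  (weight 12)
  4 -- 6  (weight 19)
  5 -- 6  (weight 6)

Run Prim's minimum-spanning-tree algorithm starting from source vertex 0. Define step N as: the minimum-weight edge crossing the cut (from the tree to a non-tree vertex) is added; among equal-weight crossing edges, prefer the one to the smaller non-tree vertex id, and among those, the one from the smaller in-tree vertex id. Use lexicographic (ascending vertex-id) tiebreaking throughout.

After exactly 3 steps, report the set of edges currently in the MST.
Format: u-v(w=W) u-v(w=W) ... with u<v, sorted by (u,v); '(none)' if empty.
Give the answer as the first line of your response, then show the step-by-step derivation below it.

0-5(w=13) 1-3(w=1) 3-5(w=1)

step 1: add edge 0-5 (w=13); MST = {0-5(w=13)}
step 2: add edge 3-5 (w=1); MST = {0-5(w=13) 3-5(w=1)}
step 3: add edge 1-3 (w=1); MST = {0-5(w=13) 1-3(w=1) 3-5(w=1)}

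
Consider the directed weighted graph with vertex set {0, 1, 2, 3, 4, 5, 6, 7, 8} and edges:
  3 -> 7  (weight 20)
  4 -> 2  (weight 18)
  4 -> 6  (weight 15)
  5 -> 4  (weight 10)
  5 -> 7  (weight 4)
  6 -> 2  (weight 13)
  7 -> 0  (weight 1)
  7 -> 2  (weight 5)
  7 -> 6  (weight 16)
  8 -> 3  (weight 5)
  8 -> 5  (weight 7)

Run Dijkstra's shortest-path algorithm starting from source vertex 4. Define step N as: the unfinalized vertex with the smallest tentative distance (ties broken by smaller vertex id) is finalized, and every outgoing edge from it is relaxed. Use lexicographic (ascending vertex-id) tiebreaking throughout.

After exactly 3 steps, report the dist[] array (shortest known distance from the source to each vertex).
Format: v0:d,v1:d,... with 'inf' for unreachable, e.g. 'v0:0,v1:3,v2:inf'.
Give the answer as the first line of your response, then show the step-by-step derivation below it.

v0:inf,v1:inf,v2:18,v3:inf,v4:0,v5:inf,v6:15,v7:inf,v8:inf

step 1: dist = v0:inf,v1:inf,v2:18,v3:inf,v4:0,v5:inf,v6:15,v7:inf,v8:inf
step 2: dist = v0:inf,v1:inf,v2:18,v3:inf,v4:0,v5:inf,v6:15,v7:inf,v8:inf
step 3: dist = v0:inf,v1:inf,v2:18,v3:inf,v4:0,v5:inf,v6:15,v7:inf,v8:inf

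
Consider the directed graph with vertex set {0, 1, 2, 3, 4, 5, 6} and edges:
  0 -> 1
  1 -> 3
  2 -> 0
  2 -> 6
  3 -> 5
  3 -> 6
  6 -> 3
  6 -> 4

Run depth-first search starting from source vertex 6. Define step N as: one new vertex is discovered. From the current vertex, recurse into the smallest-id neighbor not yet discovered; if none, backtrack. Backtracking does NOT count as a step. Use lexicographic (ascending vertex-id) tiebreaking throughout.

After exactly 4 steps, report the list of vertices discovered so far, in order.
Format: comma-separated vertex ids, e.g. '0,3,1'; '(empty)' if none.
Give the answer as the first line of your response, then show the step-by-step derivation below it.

6,3,5,4

step 1: discover 6; path=6; order=6
step 2: discover 3; path=6>3; order=6,3
step 3: discover 5; path=6>3>5; order=6,3,5
step 4: discover 4; path=6>4; order=6,3,5,4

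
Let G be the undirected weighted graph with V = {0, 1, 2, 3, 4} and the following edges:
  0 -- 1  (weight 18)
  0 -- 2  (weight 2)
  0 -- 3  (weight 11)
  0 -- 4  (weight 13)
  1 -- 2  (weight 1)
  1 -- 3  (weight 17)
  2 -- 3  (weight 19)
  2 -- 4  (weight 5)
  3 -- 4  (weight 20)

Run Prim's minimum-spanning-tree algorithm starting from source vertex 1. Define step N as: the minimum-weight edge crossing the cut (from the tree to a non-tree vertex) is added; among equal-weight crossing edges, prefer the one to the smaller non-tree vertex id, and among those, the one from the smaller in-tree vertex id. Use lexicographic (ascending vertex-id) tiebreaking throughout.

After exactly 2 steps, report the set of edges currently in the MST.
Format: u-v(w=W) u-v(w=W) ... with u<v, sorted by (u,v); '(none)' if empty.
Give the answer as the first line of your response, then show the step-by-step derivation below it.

0-2(w=2) 1-2(w=1)

step 1: add edge 1-2 (w=1); MST = {1-2(w=1)}
step 2: add edge 0-2 (w=2); MST = {0-2(w=2) 1-2(w=1)}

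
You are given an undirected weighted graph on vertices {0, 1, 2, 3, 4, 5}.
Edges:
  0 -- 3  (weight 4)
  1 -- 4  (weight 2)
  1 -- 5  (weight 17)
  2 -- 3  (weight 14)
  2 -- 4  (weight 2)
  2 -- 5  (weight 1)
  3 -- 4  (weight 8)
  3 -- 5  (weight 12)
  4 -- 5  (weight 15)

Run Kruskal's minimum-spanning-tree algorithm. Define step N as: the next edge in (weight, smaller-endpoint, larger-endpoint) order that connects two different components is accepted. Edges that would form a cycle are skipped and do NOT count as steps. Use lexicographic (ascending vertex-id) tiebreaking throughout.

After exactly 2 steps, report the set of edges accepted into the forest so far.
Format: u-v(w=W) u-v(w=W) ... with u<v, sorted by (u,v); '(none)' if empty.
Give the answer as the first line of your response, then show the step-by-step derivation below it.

1-4(w=2) 2-5(w=1)

step 1: add edge 2-5 (w=1); MST = {2-5(w=1)}
step 2: add edge 1-4 (w=2); MST = {1-4(w=2) 2-5(w=1)}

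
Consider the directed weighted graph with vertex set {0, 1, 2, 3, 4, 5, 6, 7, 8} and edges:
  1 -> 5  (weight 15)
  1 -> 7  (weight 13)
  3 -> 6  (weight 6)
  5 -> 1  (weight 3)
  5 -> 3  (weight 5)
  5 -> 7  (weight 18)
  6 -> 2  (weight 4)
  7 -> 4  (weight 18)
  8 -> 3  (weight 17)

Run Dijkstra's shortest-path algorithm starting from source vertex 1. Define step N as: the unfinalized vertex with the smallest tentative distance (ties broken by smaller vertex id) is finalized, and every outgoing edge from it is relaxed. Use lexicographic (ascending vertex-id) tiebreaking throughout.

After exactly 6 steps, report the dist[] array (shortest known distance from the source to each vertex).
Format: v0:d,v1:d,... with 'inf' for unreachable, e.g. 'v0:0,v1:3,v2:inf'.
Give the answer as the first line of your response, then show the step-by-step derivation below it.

v0:inf,v1:0,v2:30,v3:20,v4:31,v5:15,v6:26,v7:13,v8:inf

step 1: dist = v0:inf,v1:0,v2:inf,v3:inf,v4:inf,v5:15,v6:inf,v7:13,v8:inf
step 2: dist = v0:inf,v1:0,v2:inf,v3:inf,v4:31,v5:15,v6:inf,v7:13,v8:inf
step 3: dist = v0:inf,v1:0,v2:inf,v3:20,v4:31,v5:15,v6:inf,v7:13,v8:inf
step 4: dist = v0:inf,v1:0,v2:inf,v3:20,v4:31,v5:15,v6:26,v7:13,v8:inf
step 5: dist = v0:inf,v1:0,v2:30,v3:20,v4:31,v5:15,v6:26,v7:13,v8:inf
step 6: dist = v0:inf,v1:0,v2:30,v3:20,v4:31,v5:15,v6:26,v7:13,v8:inf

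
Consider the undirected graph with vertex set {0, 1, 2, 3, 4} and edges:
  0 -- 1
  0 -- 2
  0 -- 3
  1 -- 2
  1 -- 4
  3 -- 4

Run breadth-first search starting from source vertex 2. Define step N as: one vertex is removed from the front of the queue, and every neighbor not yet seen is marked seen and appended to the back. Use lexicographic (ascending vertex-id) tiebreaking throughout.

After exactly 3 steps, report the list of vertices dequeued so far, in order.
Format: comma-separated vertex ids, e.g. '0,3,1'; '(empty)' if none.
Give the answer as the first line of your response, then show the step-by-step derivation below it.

2,0,1

step 1: dequeue 2; queue=[0,1]; order=2
step 2: dequeue 0; queue=[1,3]; order=2,0
step 3: dequeue 1; queue=[3,4]; order=2,0,1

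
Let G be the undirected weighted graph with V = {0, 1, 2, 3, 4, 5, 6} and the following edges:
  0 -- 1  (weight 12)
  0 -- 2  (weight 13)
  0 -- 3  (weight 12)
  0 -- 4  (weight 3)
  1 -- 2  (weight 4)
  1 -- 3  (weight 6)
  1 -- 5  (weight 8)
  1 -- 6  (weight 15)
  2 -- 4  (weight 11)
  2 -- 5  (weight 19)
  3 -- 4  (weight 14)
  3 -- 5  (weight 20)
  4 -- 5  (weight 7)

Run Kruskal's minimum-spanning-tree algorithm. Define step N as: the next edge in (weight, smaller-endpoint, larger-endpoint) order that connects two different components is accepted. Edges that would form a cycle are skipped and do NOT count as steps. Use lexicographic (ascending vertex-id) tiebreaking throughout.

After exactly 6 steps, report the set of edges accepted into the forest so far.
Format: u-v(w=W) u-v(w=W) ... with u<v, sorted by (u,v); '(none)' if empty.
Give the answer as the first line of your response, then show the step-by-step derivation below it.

0-4(w=3) 1-2(w=4) 1-3(w=6) 1-5(w=8) 1-6(w=15) 4-5(w=7)

step 1: add edge 0-4 (w=3); MST = {0-4(w=3)}
step 2: add edge 1-2 (w=4); MST = {0-4(w=3) 1-2(w=4)}
step 3: add edge 1-3 (w=6); MST = {0-4(w=3) 1-2(w=4) 1-3(w=6)}
step 4: add edge 4-5 (w=7); MST = {0-4(w=3) 1-2(w=4) 1-3(w=6) 4-5(w=7)}
step 5: add edge 1-5 (w=8); MST = {0-4(w=3) 1-2(w=4) 1-3(w=6) 1-5(w=8) 4-5(w=7)}
step 6: add edge 1-6 (w=15); MST = {0-4(w=3) 1-2(w=4) 1-3(w=6) 1-5(w=8) 1-6(w=15) 4-5(w=7)}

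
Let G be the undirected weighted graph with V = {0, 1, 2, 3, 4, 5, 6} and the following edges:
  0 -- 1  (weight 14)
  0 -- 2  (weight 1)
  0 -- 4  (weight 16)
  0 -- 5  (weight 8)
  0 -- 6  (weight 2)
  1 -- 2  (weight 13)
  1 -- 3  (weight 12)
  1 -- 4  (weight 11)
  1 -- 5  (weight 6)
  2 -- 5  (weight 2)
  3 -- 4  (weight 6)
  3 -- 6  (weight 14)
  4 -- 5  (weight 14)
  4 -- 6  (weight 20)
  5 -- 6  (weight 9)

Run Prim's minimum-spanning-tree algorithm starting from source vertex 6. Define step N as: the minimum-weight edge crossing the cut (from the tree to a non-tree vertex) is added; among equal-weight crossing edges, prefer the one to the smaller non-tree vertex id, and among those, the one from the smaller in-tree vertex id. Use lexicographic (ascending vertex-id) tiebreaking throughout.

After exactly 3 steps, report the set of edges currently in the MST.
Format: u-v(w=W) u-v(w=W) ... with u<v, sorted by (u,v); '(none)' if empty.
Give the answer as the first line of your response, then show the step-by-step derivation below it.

0-2(w=1) 0-6(w=2) 2-5(w=2)

step 1: add edge 0-6 (w=2); MST = {0-6(w=2)}
step 2: add edge 0-2 (w=1); MST = {0-2(w=1) 0-6(w=2)}
step 3: add edge 2-5 (w=2); MST = {0-2(w=1) 0-6(w=2) 2-5(w=2)}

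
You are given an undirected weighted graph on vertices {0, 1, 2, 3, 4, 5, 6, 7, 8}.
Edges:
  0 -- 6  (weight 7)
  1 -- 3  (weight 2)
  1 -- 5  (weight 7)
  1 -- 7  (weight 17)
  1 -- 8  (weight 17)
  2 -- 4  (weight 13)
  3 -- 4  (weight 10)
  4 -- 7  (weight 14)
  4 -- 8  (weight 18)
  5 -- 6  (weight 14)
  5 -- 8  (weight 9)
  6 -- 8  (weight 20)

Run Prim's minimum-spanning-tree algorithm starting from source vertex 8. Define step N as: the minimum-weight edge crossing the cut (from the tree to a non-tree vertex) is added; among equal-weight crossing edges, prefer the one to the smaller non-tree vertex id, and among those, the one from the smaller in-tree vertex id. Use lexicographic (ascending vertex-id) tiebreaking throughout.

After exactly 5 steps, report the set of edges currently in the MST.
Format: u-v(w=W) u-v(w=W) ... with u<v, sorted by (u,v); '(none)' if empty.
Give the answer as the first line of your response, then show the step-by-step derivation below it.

1-3(w=2) 1-5(w=7) 2-4(w=13) 3-4(w=10) 5-8(w=9)

step 1: add edge 5-8 (w=9); MST = {5-8(w=9)}
step 2: add edge 1-5 (w=7); MST = {1-5(w=7) 5-8(w=9)}
step 3: add edge 1-3 (w=2); MST = {1-3(w=2) 1-5(w=7) 5-8(w=9)}
step 4: add edge 3-4 (w=10); MST = {1-3(w=2) 1-5(w=7) 3-4(w=10) 5-8(w=9)}
step 5: add edge 2-4 (w=13); MST = {1-3(w=2) 1-5(w=7) 2-4(w=13) 3-4(w=10) 5-8(w=9)}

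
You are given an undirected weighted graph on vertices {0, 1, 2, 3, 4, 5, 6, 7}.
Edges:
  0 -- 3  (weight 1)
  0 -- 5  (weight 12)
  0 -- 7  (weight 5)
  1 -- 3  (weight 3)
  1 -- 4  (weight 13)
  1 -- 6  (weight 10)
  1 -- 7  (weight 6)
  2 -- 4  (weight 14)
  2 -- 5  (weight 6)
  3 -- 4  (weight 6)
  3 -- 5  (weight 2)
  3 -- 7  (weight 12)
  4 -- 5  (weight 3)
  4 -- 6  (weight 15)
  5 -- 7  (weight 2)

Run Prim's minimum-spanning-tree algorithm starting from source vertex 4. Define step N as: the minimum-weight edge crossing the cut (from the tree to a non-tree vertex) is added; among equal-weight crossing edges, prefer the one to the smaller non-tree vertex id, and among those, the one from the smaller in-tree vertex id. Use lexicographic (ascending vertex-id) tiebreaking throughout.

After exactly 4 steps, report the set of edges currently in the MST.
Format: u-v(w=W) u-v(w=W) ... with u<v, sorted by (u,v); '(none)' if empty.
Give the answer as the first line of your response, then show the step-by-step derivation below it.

0-3(w=1) 3-5(w=2) 4-5(w=3) 5-7(w=2)

step 1: add edge 4-5 (w=3); MST = {4-5(w=3)}
step 2: add edge 3-5 (w=2); MST = {3-5(w=2) 4-5(w=3)}
step 3: add edge 0-3 (w=1); MST = {0-3(w=1) 3-5(w=2) 4-5(w=3)}
step 4: add edge 5-7 (w=2); MST = {0-3(w=1) 3-5(w=2) 4-5(w=3) 5-7(w=2)}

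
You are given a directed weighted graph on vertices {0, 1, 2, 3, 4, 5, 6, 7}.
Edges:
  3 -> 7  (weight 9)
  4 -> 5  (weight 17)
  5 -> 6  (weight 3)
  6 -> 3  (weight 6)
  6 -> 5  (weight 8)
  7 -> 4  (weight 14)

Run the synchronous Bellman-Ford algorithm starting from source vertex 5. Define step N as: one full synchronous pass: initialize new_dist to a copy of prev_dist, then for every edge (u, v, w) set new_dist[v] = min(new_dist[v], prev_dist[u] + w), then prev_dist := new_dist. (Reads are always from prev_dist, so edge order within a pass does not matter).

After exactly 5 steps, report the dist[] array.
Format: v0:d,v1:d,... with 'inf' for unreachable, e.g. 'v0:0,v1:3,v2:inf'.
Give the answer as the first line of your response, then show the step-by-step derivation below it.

v0:inf,v1:inf,v2:inf,v3:9,v4:32,v5:0,v6:3,v7:18

step 1: dist = v0:inf,v1:inf,v2:inf,v3:inf,v4:inf,v5:0,v6:3,v7:inf
step 2: dist = v0:inf,v1:inf,v2:inf,v3:9,v4:inf,v5:0,v6:3,v7:inf
step 3: dist = v0:inf,v1:inf,v2:inf,v3:9,v4:inf,v5:0,v6:3,v7:18
step 4: dist = v0:inf,v1:inf,v2:inf,v3:9,v4:32,v5:0,v6:3,v7:18
step 5: dist = v0:inf,v1:inf,v2:inf,v3:9,v4:32,v5:0,v6:3,v7:18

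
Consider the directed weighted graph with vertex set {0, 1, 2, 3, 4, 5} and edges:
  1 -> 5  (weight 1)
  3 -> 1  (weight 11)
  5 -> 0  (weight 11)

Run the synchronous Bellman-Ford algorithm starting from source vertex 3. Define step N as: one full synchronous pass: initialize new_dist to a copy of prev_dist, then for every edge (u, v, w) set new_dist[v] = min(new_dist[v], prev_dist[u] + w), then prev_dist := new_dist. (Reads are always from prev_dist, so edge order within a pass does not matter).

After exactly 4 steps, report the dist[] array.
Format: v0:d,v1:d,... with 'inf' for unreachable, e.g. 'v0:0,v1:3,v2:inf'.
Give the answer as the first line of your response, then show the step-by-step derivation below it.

v0:23,v1:11,v2:inf,v3:0,v4:inf,v5:12

step 1: dist = v0:inf,v1:11,v2:inf,v3:0,v4:inf,v5:inf
step 2: dist = v0:inf,v1:11,v2:inf,v3:0,v4:inf,v5:12
step 3: dist = v0:23,v1:11,v2:inf,v3:0,v4:inf,v5:12
step 4: dist = v0:23,v1:11,v2:inf,v3:0,v4:inf,v5:12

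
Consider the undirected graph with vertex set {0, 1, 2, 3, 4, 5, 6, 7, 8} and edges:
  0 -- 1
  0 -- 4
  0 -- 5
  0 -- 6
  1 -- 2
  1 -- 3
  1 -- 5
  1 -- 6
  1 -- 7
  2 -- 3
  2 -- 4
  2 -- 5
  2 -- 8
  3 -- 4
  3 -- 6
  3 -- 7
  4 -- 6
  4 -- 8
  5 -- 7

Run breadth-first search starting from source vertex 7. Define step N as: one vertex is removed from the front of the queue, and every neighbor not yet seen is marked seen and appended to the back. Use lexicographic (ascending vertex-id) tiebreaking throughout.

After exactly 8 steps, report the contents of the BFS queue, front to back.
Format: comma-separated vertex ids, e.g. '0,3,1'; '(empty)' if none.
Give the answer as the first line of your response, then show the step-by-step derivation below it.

8

step 1: dequeue 7; queue=[1,3,5]; order=7
step 2: dequeue 1; queue=[3,5,0,2,6]; order=7,1
step 3: dequeue 3; queue=[5,0,2,6,4]; order=7,1,3
step 4: dequeue 5; queue=[0,2,6,4]; order=7,1,3,5
step 5: dequeue 0; queue=[2,6,4]; order=7,1,3,5,0
step 6: dequeue 2; queue=[6,4,8]; order=7,1,3,5,0,2
step 7: dequeue 6; queue=[4,8]; order=7,1,3,5,0,2,6
step 8: dequeue 4; queue=[8]; order=7,1,3,5,0,2,6,4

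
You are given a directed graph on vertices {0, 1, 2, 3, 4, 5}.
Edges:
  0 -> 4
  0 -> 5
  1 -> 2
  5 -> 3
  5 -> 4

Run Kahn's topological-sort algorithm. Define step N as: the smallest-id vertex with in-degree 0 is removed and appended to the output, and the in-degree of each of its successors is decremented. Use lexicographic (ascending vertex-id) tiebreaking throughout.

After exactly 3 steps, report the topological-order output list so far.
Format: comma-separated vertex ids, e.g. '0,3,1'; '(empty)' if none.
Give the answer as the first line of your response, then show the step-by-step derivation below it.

0,1,2

step 1: output 0; order=[0]; indeg=(0,0,1,1,1,0)
step 2: output 1; order=[0,1]; indeg=(0,0,0,1,1,0)
step 3: output 2; order=[0,1,2]; indeg=(0,0,0,1,1,0)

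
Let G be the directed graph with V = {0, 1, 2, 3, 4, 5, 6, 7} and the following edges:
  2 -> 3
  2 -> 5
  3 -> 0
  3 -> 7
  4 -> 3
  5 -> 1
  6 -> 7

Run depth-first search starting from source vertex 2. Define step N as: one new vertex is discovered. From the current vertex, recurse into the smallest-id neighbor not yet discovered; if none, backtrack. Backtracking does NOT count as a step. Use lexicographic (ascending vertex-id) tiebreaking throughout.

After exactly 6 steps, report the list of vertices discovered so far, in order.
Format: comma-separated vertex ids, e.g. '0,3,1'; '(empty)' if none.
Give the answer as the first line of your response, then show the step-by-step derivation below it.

2,3,0,7,5,1

step 1: discover 2; path=2; order=2
step 2: discover 3; path=2>3; order=2,3
step 3: discover 0; path=2>3>0; order=2,3,0
step 4: discover 7; path=2>3>7; order=2,3,0,7
step 5: discover 5; path=2>5; order=2,3,0,7,5
step 6: discover 1; path=2>5>1; order=2,3,0,7,5,1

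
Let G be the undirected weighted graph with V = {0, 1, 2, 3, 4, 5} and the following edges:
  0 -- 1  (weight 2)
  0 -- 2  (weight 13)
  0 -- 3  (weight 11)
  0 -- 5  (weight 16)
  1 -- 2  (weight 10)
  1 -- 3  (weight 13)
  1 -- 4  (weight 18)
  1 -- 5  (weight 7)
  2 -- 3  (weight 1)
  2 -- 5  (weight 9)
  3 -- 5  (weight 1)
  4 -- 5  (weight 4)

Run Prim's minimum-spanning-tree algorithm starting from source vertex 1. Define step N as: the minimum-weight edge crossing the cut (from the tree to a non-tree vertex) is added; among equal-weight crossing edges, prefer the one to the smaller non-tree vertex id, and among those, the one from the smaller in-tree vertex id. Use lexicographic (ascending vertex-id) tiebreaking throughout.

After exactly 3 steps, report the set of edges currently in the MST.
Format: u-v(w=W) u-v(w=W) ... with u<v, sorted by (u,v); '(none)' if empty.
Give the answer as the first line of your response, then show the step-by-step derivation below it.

0-1(w=2) 1-5(w=7) 3-5(w=1)

step 1: add edge 0-1 (w=2); MST = {0-1(w=2)}
step 2: add edge 1-5 (w=7); MST = {0-1(w=2) 1-5(w=7)}
step 3: add edge 3-5 (w=1); MST = {0-1(w=2) 1-5(w=7) 3-5(w=1)}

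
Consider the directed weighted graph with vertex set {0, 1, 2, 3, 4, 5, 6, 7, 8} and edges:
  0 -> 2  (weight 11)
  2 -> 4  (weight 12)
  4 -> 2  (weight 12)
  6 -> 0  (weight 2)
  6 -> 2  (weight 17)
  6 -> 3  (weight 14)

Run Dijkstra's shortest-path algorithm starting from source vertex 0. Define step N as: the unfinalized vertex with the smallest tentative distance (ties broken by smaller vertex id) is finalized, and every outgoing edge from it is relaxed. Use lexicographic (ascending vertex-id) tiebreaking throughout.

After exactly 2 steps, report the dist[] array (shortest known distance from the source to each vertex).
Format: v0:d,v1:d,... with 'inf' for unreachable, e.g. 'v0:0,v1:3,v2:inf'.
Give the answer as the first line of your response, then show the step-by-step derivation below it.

v0:0,v1:inf,v2:11,v3:inf,v4:23,v5:inf,v6:inf,v7:inf,v8:inf

step 1: dist = v0:0,v1:inf,v2:11,v3:inf,v4:inf,v5:inf,v6:inf,v7:inf,v8:inf
step 2: dist = v0:0,v1:inf,v2:11,v3:inf,v4:23,v5:inf,v6:inf,v7:inf,v8:inf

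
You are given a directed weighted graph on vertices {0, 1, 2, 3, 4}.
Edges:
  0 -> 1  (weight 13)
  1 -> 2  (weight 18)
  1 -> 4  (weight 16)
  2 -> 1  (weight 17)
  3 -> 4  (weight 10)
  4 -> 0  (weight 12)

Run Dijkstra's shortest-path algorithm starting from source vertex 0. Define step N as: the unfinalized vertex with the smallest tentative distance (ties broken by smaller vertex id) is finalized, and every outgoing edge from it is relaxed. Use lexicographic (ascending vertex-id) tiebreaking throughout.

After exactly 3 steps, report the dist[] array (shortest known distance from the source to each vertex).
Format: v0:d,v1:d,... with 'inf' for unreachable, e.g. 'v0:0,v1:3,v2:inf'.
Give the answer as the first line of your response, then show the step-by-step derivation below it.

v0:0,v1:13,v2:31,v3:inf,v4:29

step 1: dist = v0:0,v1:13,v2:inf,v3:inf,v4:inf
step 2: dist = v0:0,v1:13,v2:31,v3:inf,v4:29
step 3: dist = v0:0,v1:13,v2:31,v3:inf,v4:29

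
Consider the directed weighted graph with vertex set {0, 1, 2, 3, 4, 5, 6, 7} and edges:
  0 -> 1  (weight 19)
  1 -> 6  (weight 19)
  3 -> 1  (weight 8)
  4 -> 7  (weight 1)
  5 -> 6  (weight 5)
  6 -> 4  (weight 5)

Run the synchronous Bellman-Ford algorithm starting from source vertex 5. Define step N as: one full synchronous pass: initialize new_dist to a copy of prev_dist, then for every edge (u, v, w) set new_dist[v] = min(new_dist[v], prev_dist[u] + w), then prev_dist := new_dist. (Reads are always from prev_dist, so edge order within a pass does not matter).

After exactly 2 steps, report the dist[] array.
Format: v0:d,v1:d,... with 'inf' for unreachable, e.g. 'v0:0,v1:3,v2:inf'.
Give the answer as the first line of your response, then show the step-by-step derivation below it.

v0:inf,v1:inf,v2:inf,v3:inf,v4:10,v5:0,v6:5,v7:inf

step 1: dist = v0:inf,v1:inf,v2:inf,v3:inf,v4:inf,v5:0,v6:5,v7:inf
step 2: dist = v0:inf,v1:inf,v2:inf,v3:inf,v4:10,v5:0,v6:5,v7:inf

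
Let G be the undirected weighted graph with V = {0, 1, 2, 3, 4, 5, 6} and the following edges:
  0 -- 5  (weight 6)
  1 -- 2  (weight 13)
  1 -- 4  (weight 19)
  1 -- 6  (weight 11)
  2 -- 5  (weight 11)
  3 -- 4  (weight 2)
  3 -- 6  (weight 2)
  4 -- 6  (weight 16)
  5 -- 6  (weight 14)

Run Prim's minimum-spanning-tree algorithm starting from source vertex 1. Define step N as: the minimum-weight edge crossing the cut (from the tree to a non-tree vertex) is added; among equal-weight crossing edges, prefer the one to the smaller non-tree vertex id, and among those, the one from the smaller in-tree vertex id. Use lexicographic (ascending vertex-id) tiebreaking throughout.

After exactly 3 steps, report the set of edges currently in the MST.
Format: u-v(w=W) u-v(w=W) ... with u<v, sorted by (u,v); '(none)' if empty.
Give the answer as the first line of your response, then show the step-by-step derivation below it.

1-6(w=11) 3-4(w=2) 3-6(w=2)

step 1: add edge 1-6 (w=11); MST = {1-6(w=11)}
step 2: add edge 3-6 (w=2); MST = {1-6(w=11) 3-6(w=2)}
step 3: add edge 3-4 (w=2); MST = {1-6(w=11) 3-4(w=2) 3-6(w=2)}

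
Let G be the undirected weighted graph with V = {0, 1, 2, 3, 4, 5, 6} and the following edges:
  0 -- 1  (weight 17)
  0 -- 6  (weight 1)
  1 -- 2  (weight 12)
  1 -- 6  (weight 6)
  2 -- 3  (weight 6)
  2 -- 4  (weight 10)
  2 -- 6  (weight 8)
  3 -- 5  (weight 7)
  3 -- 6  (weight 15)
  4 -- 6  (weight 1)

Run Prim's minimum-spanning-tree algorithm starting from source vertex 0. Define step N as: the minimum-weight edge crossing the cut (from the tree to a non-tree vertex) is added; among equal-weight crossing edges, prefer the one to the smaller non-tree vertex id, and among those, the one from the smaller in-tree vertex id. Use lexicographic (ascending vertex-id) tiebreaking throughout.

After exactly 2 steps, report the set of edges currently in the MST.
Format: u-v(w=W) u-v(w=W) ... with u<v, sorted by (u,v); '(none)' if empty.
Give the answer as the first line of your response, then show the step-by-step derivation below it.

0-6(w=1) 4-6(w=1)

step 1: add edge 0-6 (w=1); MST = {0-6(w=1)}
step 2: add edge 4-6 (w=1); MST = {0-6(w=1) 4-6(w=1)}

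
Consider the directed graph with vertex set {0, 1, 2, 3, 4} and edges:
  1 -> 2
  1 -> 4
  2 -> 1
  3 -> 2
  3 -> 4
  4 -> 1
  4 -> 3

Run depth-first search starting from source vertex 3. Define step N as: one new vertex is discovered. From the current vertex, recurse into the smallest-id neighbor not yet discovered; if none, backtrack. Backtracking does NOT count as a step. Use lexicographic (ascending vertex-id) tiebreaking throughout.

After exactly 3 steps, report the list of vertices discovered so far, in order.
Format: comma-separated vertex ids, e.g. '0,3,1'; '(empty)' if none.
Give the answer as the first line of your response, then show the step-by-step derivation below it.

3,2,1

step 1: discover 3; path=3; order=3
step 2: discover 2; path=3>2; order=3,2
step 3: discover 1; path=3>2>1; order=3,2,1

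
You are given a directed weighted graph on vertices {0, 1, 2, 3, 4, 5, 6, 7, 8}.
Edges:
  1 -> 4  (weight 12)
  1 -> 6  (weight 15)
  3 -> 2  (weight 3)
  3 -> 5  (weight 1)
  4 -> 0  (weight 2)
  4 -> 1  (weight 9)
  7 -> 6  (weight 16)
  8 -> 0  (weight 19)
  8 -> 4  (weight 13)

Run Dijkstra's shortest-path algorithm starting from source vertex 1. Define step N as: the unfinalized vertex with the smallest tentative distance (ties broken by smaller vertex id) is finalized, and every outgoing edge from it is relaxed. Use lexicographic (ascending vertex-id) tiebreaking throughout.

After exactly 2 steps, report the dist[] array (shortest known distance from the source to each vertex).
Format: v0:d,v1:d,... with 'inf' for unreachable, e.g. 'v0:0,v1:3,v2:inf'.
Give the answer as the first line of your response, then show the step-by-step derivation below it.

v0:14,v1:0,v2:inf,v3:inf,v4:12,v5:inf,v6:15,v7:inf,v8:inf

step 1: dist = v0:inf,v1:0,v2:inf,v3:inf,v4:12,v5:inf,v6:15,v7:inf,v8:inf
step 2: dist = v0:14,v1:0,v2:inf,v3:inf,v4:12,v5:inf,v6:15,v7:inf,v8:inf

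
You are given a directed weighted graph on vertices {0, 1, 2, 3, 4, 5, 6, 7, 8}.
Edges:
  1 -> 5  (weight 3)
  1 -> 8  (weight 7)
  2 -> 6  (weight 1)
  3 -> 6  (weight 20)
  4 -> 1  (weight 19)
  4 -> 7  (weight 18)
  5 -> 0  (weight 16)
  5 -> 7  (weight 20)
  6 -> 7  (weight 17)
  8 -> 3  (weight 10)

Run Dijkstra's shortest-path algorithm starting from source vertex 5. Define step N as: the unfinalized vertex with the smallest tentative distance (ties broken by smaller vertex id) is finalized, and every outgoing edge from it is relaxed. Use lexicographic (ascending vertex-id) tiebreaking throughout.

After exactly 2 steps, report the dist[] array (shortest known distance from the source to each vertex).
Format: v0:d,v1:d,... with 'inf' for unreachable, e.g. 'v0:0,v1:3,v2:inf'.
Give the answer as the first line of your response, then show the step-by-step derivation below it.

v0:16,v1:inf,v2:inf,v3:inf,v4:inf,v5:0,v6:inf,v7:20,v8:inf

step 1: dist = v0:16,v1:inf,v2:inf,v3:inf,v4:inf,v5:0,v6:inf,v7:20,v8:inf
step 2: dist = v0:16,v1:inf,v2:inf,v3:inf,v4:inf,v5:0,v6:inf,v7:20,v8:inf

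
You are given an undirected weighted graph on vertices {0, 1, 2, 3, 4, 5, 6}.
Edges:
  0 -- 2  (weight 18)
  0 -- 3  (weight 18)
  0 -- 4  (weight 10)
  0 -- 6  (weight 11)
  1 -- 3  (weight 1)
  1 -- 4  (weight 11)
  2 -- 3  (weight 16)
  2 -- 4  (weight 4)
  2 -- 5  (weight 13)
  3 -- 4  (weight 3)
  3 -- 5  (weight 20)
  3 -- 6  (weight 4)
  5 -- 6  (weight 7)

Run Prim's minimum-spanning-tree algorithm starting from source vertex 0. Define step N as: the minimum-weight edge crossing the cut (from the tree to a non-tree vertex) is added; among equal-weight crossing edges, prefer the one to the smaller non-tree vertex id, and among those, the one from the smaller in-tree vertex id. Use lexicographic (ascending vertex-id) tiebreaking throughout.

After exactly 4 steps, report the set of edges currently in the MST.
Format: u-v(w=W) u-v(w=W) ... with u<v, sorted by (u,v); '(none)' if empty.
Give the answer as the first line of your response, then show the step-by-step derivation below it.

0-4(w=10) 1-3(w=1) 2-4(w=4) 3-4(w=3)

step 1: add edge 0-4 (w=10); MST = {0-4(w=10)}
step 2: add edge 3-4 (w=3); MST = {0-4(w=10) 3-4(w=3)}
step 3: add edge 1-3 (w=1); MST = {0-4(w=10) 1-3(w=1) 3-4(w=3)}
step 4: add edge 2-4 (w=4); MST = {0-4(w=10) 1-3(w=1) 2-4(w=4) 3-4(w=3)}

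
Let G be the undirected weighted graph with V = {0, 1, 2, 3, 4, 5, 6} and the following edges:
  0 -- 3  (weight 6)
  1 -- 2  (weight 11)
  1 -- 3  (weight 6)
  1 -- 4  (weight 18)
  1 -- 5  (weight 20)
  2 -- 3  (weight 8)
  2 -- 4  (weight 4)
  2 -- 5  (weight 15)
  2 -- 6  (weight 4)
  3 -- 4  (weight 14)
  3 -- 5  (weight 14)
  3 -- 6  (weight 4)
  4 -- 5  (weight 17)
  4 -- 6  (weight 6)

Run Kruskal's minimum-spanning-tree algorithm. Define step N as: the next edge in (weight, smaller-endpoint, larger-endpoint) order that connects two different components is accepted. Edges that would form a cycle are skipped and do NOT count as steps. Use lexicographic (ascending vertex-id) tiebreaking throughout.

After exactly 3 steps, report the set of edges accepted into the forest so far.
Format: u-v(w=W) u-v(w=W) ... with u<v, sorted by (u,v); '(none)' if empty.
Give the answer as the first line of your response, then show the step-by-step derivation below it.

2-4(w=4) 2-6(w=4) 3-6(w=4)

step 1: add edge 2-4 (w=4); MST = {2-4(w=4)}
step 2: add edge 2-6 (w=4); MST = {2-4(w=4) 2-6(w=4)}
step 3: add edge 3-6 (w=4); MST = {2-4(w=4) 2-6(w=4) 3-6(w=4)}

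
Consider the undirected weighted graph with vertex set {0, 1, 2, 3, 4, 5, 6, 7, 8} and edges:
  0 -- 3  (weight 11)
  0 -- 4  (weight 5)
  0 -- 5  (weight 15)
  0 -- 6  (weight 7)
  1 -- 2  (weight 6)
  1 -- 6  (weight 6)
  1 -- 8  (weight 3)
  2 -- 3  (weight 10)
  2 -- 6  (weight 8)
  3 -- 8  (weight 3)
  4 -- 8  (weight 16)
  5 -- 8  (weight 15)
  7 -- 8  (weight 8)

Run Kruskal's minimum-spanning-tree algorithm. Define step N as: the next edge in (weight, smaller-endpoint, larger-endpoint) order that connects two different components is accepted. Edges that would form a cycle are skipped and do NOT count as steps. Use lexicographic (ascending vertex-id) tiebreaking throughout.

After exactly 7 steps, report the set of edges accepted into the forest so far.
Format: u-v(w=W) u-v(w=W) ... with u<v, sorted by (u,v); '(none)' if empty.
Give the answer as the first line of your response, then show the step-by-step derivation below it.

0-4(w=5) 0-6(w=7) 1-2(w=6) 1-6(w=6) 1-8(w=3) 3-8(w=3) 7-8(w=8)

step 1: add edge 1-8 (w=3); MST = {1-8(w=3)}
step 2: add edge 3-8 (w=3); MST = {1-8(w=3) 3-8(w=3)}
step 3: add edge 0-4 (w=5); MST = {0-4(w=5) 1-8(w=3) 3-8(w=3)}
step 4: add edge 1-2 (w=6); MST = {0-4(w=5) 1-2(w=6) 1-8(w=3) 3-8(w=3)}
step 5: add edge 1-6 (w=6); MST = {0-4(w=5) 1-2(w=6) 1-6(w=6) 1-8(w=3) 3-8(w=3)}
step 6: add edge 0-6 (w=7); MST = {0-4(w=5) 0-6(w=7) 1-2(w=6) 1-6(w=6) 1-8(w=3) 3-8(w=3)}
step 7: add edge 7-8 (w=8); MST = {0-4(w=5) 0-6(w=7) 1-2(w=6) 1-6(w=6) 1-8(w=3) 3-8(w=3) 7-8(w=8)}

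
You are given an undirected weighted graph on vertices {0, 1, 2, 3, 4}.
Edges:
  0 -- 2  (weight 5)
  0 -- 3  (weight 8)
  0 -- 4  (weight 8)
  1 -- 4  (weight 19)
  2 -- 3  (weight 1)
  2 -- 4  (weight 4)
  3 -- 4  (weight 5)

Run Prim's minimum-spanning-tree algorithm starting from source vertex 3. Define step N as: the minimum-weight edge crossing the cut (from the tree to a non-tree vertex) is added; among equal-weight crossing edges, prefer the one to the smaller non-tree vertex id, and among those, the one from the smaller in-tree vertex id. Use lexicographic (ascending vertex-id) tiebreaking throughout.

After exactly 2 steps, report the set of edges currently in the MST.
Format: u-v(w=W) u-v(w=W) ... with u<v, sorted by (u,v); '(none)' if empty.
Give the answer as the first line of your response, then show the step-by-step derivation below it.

2-3(w=1) 2-4(w=4)

step 1: add edge 2-3 (w=1); MST = {2-3(w=1)}
step 2: add edge 2-4 (w=4); MST = {2-3(w=1) 2-4(w=4)}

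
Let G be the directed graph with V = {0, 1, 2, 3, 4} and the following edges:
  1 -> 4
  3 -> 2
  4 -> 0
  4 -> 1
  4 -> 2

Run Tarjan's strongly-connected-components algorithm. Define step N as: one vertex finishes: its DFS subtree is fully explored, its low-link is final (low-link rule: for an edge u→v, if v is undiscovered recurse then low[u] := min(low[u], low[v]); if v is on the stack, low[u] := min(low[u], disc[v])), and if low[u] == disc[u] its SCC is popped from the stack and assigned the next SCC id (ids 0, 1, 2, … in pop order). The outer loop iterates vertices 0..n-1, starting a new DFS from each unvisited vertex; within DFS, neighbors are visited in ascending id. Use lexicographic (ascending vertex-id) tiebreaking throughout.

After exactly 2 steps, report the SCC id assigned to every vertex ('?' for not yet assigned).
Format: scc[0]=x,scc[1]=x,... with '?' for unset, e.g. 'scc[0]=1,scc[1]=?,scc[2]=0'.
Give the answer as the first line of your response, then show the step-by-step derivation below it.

scc[0]=0,scc[1]=?,scc[2]=1,scc[3]=?,scc[4]=?

step 1: low=(low[0]=0,low[1]=?,low[2]=?,low[3]=?,low[4]=?); scc=(scc[0]=0,scc[1]=?,scc[2]=?,scc[3]=?,scc[4]=?)
step 2: low=(low[0]=0,low[1]=1,low[2]=3,low[3]=?,low[4]=1); scc=(scc[0]=0,scc[1]=?,scc[2]=1,scc[3]=?,scc[4]=?)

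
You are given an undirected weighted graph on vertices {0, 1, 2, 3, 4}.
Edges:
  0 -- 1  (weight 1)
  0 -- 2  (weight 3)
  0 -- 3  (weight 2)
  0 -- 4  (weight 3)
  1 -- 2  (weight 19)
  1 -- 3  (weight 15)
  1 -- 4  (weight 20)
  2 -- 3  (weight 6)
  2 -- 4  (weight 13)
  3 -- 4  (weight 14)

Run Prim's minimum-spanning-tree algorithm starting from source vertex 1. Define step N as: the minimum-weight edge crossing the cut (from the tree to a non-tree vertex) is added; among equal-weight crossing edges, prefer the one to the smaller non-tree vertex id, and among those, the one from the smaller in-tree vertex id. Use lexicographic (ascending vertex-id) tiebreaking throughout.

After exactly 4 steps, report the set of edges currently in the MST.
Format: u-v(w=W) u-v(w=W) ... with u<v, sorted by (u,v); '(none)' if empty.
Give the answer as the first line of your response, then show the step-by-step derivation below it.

0-1(w=1) 0-2(w=3) 0-3(w=2) 0-4(w=3)

step 1: add edge 0-1 (w=1); MST = {0-1(w=1)}
step 2: add edge 0-3 (w=2); MST = {0-1(w=1) 0-3(w=2)}
step 3: add edge 0-2 (w=3); MST = {0-1(w=1) 0-2(w=3) 0-3(w=2)}
step 4: add edge 0-4 (w=3); MST = {0-1(w=1) 0-2(w=3) 0-3(w=2) 0-4(w=3)}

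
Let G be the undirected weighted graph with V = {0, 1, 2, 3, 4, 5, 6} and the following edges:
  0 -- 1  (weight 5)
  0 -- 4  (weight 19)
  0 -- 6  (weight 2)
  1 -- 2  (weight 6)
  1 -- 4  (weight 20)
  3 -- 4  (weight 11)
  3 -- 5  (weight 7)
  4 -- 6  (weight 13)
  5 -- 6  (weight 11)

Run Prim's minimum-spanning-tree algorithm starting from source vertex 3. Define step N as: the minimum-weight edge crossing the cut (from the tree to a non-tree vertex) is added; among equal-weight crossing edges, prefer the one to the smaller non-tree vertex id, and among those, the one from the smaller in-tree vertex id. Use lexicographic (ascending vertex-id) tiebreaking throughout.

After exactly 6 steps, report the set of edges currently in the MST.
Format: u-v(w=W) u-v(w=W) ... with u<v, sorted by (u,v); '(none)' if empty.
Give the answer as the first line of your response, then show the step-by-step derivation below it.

0-1(w=5) 0-6(w=2) 1-2(w=6) 3-4(w=11) 3-5(w=7) 5-6(w=11)

step 1: add edge 3-5 (w=7); MST = {3-5(w=7)}
step 2: add edge 3-4 (w=11); MST = {3-4(w=11) 3-5(w=7)}
step 3: add edge 5-6 (w=11); MST = {3-4(w=11) 3-5(w=7) 5-6(w=11)}
step 4: add edge 0-6 (w=2); MST = {0-6(w=2) 3-4(w=11) 3-5(w=7) 5-6(w=11)}
step 5: add edge 0-1 (w=5); MST = {0-1(w=5) 0-6(w=2) 3-4(w=11) 3-5(w=7) 5-6(w=11)}
step 6: add edge 1-2 (w=6); MST = {0-1(w=5) 0-6(w=2) 1-2(w=6) 3-4(w=11) 3-5(w=7) 5-6(w=11)}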